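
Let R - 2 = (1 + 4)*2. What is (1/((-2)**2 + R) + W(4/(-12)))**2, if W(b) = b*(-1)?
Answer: 361/2304 ≈ 0.15668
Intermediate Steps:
W(b) = -b
R = 12 (R = 2 + (1 + 4)*2 = 2 + 5*2 = 2 + 10 = 12)
(1/((-2)**2 + R) + W(4/(-12)))**2 = (1/((-2)**2 + 12) - 4/(-12))**2 = (1/(4 + 12) - 4*(-1)/12)**2 = (1/16 - 1*(-1/3))**2 = (1/16 + 1/3)**2 = (19/48)**2 = 361/2304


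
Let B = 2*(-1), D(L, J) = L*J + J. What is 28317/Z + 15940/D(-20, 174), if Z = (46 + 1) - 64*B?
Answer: 45413251/289275 ≈ 156.99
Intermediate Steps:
D(L, J) = J + J*L (D(L, J) = J*L + J = J + J*L)
B = -2
Z = 175 (Z = (46 + 1) - 64*(-2) = 47 + 128 = 175)
28317/Z + 15940/D(-20, 174) = 28317/175 + 15940/((174*(1 - 20))) = 28317*(1/175) + 15940/((174*(-19))) = 28317/175 + 15940/(-3306) = 28317/175 + 15940*(-1/3306) = 28317/175 - 7970/1653 = 45413251/289275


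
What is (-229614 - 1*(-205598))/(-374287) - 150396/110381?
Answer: -355234156/273603797 ≈ -1.2984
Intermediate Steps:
(-229614 - 1*(-205598))/(-374287) - 150396/110381 = (-229614 + 205598)*(-1/374287) - 150396*1/110381 = -24016*(-1/374287) - 996/731 = 24016/374287 - 996/731 = -355234156/273603797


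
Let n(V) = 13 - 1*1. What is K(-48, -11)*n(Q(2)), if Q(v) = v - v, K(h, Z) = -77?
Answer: -924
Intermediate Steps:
Q(v) = 0
n(V) = 12 (n(V) = 13 - 1 = 12)
K(-48, -11)*n(Q(2)) = -77*12 = -924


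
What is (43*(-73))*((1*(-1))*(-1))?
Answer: -3139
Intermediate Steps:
(43*(-73))*((1*(-1))*(-1)) = -(-3139)*(-1) = -3139*1 = -3139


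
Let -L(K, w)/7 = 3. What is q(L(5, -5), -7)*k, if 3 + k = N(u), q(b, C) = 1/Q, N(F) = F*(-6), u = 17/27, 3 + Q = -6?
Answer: 61/81 ≈ 0.75309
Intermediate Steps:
Q = -9 (Q = -3 - 6 = -9)
L(K, w) = -21 (L(K, w) = -7*3 = -21)
u = 17/27 (u = 17*(1/27) = 17/27 ≈ 0.62963)
N(F) = -6*F
q(b, C) = -⅑ (q(b, C) = 1/(-9) = -⅑)
k = -61/9 (k = -3 - 6*17/27 = -3 - 34/9 = -61/9 ≈ -6.7778)
q(L(5, -5), -7)*k = -⅑*(-61/9) = 61/81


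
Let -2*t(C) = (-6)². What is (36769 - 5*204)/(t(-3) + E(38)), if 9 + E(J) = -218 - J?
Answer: -35749/283 ≈ -126.32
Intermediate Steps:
E(J) = -227 - J (E(J) = -9 + (-218 - J) = -227 - J)
t(C) = -18 (t(C) = -½*(-6)² = -½*36 = -18)
(36769 - 5*204)/(t(-3) + E(38)) = (36769 - 5*204)/(-18 + (-227 - 1*38)) = (36769 - 1020)/(-18 + (-227 - 38)) = 35749/(-18 - 265) = 35749/(-283) = 35749*(-1/283) = -35749/283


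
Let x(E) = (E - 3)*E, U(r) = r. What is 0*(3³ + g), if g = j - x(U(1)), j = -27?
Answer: 0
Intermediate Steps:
x(E) = E*(-3 + E) (x(E) = (-3 + E)*E = E*(-3 + E))
g = -25 (g = -27 - (-3 + 1) = -27 - (-2) = -27 - 1*(-2) = -27 + 2 = -25)
0*(3³ + g) = 0*(3³ - 25) = 0*(27 - 25) = 0*2 = 0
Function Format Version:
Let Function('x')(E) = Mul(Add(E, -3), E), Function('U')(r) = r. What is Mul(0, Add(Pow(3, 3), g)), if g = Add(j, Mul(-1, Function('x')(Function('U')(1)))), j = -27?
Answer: 0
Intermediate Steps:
Function('x')(E) = Mul(E, Add(-3, E)) (Function('x')(E) = Mul(Add(-3, E), E) = Mul(E, Add(-3, E)))
g = -25 (g = Add(-27, Mul(-1, Mul(1, Add(-3, 1)))) = Add(-27, Mul(-1, Mul(1, -2))) = Add(-27, Mul(-1, -2)) = Add(-27, 2) = -25)
Mul(0, Add(Pow(3, 3), g)) = Mul(0, Add(Pow(3, 3), -25)) = Mul(0, Add(27, -25)) = Mul(0, 2) = 0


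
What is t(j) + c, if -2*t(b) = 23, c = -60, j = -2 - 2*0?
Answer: -143/2 ≈ -71.500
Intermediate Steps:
j = -2 (j = -2 + 0 = -2)
t(b) = -23/2 (t(b) = -½*23 = -23/2)
t(j) + c = -23/2 - 60 = -143/2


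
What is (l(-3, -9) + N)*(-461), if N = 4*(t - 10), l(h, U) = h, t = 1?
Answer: 17979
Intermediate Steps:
N = -36 (N = 4*(1 - 10) = 4*(-9) = -36)
(l(-3, -9) + N)*(-461) = (-3 - 36)*(-461) = -39*(-461) = 17979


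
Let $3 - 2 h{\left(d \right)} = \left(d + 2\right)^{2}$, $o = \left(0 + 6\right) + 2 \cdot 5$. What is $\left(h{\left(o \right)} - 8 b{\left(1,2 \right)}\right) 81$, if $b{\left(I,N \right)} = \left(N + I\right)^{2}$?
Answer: $- \frac{37665}{2} \approx -18833.0$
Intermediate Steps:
$b{\left(I,N \right)} = \left(I + N\right)^{2}$
$o = 16$ ($o = 6 + 10 = 16$)
$h{\left(d \right)} = \frac{3}{2} - \frac{\left(2 + d\right)^{2}}{2}$ ($h{\left(d \right)} = \frac{3}{2} - \frac{\left(d + 2\right)^{2}}{2} = \frac{3}{2} - \frac{\left(2 + d\right)^{2}}{2}$)
$\left(h{\left(o \right)} - 8 b{\left(1,2 \right)}\right) 81 = \left(\left(\frac{3}{2} - \frac{\left(2 + 16\right)^{2}}{2}\right) - 8 \left(1 + 2\right)^{2}\right) 81 = \left(\left(\frac{3}{2} - \frac{18^{2}}{2}\right) - 8 \cdot 3^{2}\right) 81 = \left(\left(\frac{3}{2} - 162\right) - 72\right) 81 = \left(- \frac{321}{2} - 72\right) 81 = \left(- \frac{465}{2}\right) 81 = - \frac{37665}{2}$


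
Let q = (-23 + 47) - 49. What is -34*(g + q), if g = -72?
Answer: 3298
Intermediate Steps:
q = -25 (q = 24 - 49 = -25)
-34*(g + q) = -34*(-72 - 25) = -34*(-97) = 3298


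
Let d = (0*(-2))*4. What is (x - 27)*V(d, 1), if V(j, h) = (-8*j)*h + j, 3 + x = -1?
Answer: 0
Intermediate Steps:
x = -4 (x = -3 - 1 = -4)
d = 0 (d = 0*4 = 0)
V(j, h) = j - 8*h*j (V(j, h) = -8*h*j + j = j - 8*h*j)
(x - 27)*V(d, 1) = (-4 - 27)*(0*(1 - 8*1)) = -0*(1 - 8) = -0*(-7) = -31*0 = 0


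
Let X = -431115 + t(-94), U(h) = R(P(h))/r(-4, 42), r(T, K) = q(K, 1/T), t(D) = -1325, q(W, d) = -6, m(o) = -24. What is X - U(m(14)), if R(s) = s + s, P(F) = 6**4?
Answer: -432008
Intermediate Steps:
P(F) = 1296
R(s) = 2*s
r(T, K) = -6
U(h) = -432 (U(h) = (2*1296)/(-6) = 2592*(-1/6) = -432)
X = -432440 (X = -431115 - 1325 = -432440)
X - U(m(14)) = -432440 - 1*(-432) = -432440 + 432 = -432008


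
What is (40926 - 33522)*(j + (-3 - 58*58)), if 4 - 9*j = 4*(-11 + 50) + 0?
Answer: -75162940/3 ≈ -2.5054e+7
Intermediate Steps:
j = -152/9 (j = 4/9 - (4*(-11 + 50) + 0)/9 = 4/9 - (4*39 + 0)/9 = 4/9 - (156 + 0)/9 = 4/9 - 1/9*156 = 4/9 - 52/3 = -152/9 ≈ -16.889)
(40926 - 33522)*(j + (-3 - 58*58)) = (40926 - 33522)*(-152/9 + (-3 - 58*58)) = 7404*(-152/9 + (-3 - 3364)) = 7404*(-152/9 - 3367) = 7404*(-30455/9) = -75162940/3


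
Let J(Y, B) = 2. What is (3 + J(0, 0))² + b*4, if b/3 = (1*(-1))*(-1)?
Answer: 37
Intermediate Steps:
b = 3 (b = 3*((1*(-1))*(-1)) = 3*(-1*(-1)) = 3*1 = 3)
(3 + J(0, 0))² + b*4 = (3 + 2)² + 3*4 = 5² + 12 = 25 + 12 = 37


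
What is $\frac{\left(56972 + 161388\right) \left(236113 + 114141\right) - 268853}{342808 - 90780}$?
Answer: $\frac{10925884941}{36004} \approx 3.0346 \cdot 10^{5}$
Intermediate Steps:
$\frac{\left(56972 + 161388\right) \left(236113 + 114141\right) - 268853}{342808 - 90780} = \frac{218360 \cdot 350254 - 268853}{252028} = \left(76481463440 - 268853\right) \frac{1}{252028} = 76481194587 \cdot \frac{1}{252028} = \frac{10925884941}{36004}$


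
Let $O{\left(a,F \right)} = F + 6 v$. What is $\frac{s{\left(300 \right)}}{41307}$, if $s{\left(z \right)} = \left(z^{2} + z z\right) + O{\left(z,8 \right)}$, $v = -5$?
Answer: $\frac{179978}{41307} \approx 4.3571$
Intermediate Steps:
$O{\left(a,F \right)} = -30 + F$ ($O{\left(a,F \right)} = F + 6 \left(-5\right) = F - 30 = -30 + F$)
$s{\left(z \right)} = -22 + 2 z^{2}$ ($s{\left(z \right)} = \left(z^{2} + z z\right) + \left(-30 + 8\right) = \left(z^{2} + z^{2}\right) - 22 = 2 z^{2} - 22 = -22 + 2 z^{2}$)
$\frac{s{\left(300 \right)}}{41307} = \frac{-22 + 2 \cdot 300^{2}}{41307} = \left(-22 + 2 \cdot 90000\right) \frac{1}{41307} = \left(-22 + 180000\right) \frac{1}{41307} = 179978 \cdot \frac{1}{41307} = \frac{179978}{41307}$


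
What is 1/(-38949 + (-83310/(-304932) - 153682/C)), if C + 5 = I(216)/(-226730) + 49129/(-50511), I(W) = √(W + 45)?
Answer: -159728624434133123497106473933746274/2111249053166816234702654948990522067931 + 688856377397927828856711099120*√29/2111249053166816234702654948990522067931 ≈ -7.5654e-5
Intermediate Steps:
I(W) = √(45 + W)
C = -301684/50511 - 3*√29/226730 (C = -5 + (√(45 + 216)/(-226730) + 49129/(-50511)) = -5 + (√261*(-1/226730) + 49129*(-1/50511)) = -5 + ((3*√29)*(-1/226730) - 49129/50511) = -5 + (-3*√29/226730 - 49129/50511) = -5 + (-49129/50511 - 3*√29/226730) = -301684/50511 - 3*√29/226730 ≈ -5.9727)
1/(-38949 + (-83310/(-304932) - 153682/C)) = 1/(-38949 + (-83310/(-304932) - 153682/(-301684/50511 - 3*√29/226730))) = 1/(-38949 + (-83310*(-1/304932) - 153682/(-301684/50511 - 3*√29/226730))) = 1/(-38949 + (13885/50822 - 153682/(-301684/50511 - 3*√29/226730))) = 1/(-1979452193/50822 - 153682/(-301684/50511 - 3*√29/226730))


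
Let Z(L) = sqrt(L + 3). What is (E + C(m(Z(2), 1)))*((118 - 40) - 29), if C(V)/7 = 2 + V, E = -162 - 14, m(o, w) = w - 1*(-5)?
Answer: -5880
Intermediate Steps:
Z(L) = sqrt(3 + L)
m(o, w) = 5 + w (m(o, w) = w + 5 = 5 + w)
E = -176
C(V) = 14 + 7*V (C(V) = 7*(2 + V) = 14 + 7*V)
(E + C(m(Z(2), 1)))*((118 - 40) - 29) = (-176 + (14 + 7*(5 + 1)))*((118 - 40) - 29) = (-176 + (14 + 7*6))*(78 - 29) = (-176 + (14 + 42))*49 = (-176 + 56)*49 = -120*49 = -5880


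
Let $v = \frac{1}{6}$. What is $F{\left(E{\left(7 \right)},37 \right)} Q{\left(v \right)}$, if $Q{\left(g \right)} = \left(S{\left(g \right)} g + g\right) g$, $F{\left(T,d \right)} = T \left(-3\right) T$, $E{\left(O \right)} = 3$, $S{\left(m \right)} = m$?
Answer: $- \frac{7}{8} \approx -0.875$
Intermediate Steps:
$v = \frac{1}{6} \approx 0.16667$
$F{\left(T,d \right)} = - 3 T^{2}$ ($F{\left(T,d \right)} = - 3 T T = - 3 T^{2}$)
$Q{\left(g \right)} = g \left(g + g^{2}\right)$ ($Q{\left(g \right)} = \left(g g + g\right) g = \left(g^{2} + g\right) g = \left(g + g^{2}\right) g = g \left(g + g^{2}\right)$)
$F{\left(E{\left(7 \right)},37 \right)} Q{\left(v \right)} = - 3 \cdot 3^{2} \frac{1 + \frac{1}{6}}{36} = \left(-3\right) 9 \cdot \frac{1}{36} \cdot \frac{7}{6} = \left(-27\right) \frac{7}{216} = - \frac{7}{8}$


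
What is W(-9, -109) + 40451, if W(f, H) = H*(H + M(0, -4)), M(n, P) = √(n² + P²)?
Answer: 51896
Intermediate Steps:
M(n, P) = √(P² + n²)
W(f, H) = H*(4 + H) (W(f, H) = H*(H + √((-4)² + 0²)) = H*(H + √(16 + 0)) = H*(H + √16) = H*(H + 4) = H*(4 + H))
W(-9, -109) + 40451 = -109*(4 - 109) + 40451 = -109*(-105) + 40451 = 11445 + 40451 = 51896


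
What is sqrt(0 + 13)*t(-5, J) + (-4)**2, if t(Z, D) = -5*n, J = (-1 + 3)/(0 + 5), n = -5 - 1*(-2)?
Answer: 16 + 15*sqrt(13) ≈ 70.083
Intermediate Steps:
n = -3 (n = -5 + 2 = -3)
J = 2/5 ≈ 0.40000
t(Z, D) = 15 (t(Z, D) = -5*(-3) = 15)
sqrt(0 + 13)*t(-5, J) + (-4)**2 = sqrt(0 + 13)*15 + (-4)**2 = sqrt(13)*15 + 16 = 15*sqrt(13) + 16 = 16 + 15*sqrt(13)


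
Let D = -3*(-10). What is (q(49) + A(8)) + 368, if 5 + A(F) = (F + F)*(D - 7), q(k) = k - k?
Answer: 731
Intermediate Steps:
q(k) = 0
D = 30
A(F) = -5 + 46*F (A(F) = -5 + (F + F)*(30 - 7) = -5 + (2*F)*23 = -5 + 46*F)
(q(49) + A(8)) + 368 = (0 + (-5 + 46*8)) + 368 = (0 + (-5 + 368)) + 368 = (0 + 363) + 368 = 363 + 368 = 731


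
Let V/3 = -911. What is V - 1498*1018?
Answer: -1527697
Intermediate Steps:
V = -2733 (V = 3*(-911) = -2733)
V - 1498*1018 = -2733 - 1498*1018 = -2733 - 1524964 = -1527697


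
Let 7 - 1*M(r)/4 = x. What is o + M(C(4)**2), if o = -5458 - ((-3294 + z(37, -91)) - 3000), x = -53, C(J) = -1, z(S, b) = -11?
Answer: 1087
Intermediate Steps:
M(r) = 240 (M(r) = 28 - 4*(-53) = 28 + 212 = 240)
o = 847 (o = -5458 - ((-3294 - 11) - 3000) = -5458 - (-3305 - 3000) = -5458 - 1*(-6305) = -5458 + 6305 = 847)
o + M(C(4)**2) = 847 + 240 = 1087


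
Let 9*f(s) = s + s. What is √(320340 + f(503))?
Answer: √2884066/3 ≈ 566.08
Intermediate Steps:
f(s) = 2*s/9 (f(s) = (s + s)/9 = (2*s)/9 = 2*s/9)
√(320340 + f(503)) = √(320340 + (2/9)*503) = √(320340 + 1006/9) = √(2884066/9) = √2884066/3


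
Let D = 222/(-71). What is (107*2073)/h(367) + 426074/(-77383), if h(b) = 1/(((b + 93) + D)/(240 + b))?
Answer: 556760464573316/3334975151 ≈ 1.6695e+5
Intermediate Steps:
D = -222/71 (D = 222*(-1/71) = -222/71 ≈ -3.1268)
h(b) = (240 + b)/(6381/71 + b) (h(b) = 1/(((b + 93) - 222/71)/(240 + b)) = 1/(((93 + b) - 222/71)/(240 + b)) = 1/((6381/71 + b)/(240 + b)) = (240 + b)/(6381/71 + b))
(107*2073)/h(367) + 426074/(-77383) = (107*2073)/((71*(240 + 367)/(6381 + 71*367))) + 426074/(-77383) = 221811/((71*607/(6381 + 26057))) + 426074*(-1/77383) = 221811/((71*607/32438)) - 426074/77383 = 221811/((71*(1/32438)*607)) - 426074/77383 = 221811/(43097/32438) - 426074/77383 = 221811*(32438/43097) - 426074/77383 = 7195105218/43097 - 426074/77383 = 556760464573316/3334975151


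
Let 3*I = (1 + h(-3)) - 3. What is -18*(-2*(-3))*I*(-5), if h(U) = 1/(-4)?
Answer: -405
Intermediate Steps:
h(U) = -¼
I = -¾ (I = ((1 - ¼) - 3)/3 = (¾ - 3)/3 = (⅓)*(-9/4) = -¾ ≈ -0.75000)
-18*(-2*(-3))*I*(-5) = -18*(-2*(-3))*(-3)/4*(-5) = -108*(-3)/4*(-5) = -18*(-9/2)*(-5) = 81*(-5) = -405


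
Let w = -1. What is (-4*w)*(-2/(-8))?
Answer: 1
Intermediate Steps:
(-4*w)*(-2/(-8)) = (-4*(-1))*(-2/(-8)) = 4*(-2*(-⅛)) = 4*(¼) = 1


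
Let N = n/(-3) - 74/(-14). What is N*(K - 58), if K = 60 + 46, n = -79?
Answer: 10624/7 ≈ 1517.7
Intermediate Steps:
K = 106
N = 664/21 (N = -79/(-3) - 74/(-14) = -79*(-⅓) - 74*(-1/14) = 79/3 + 37/7 = 664/21 ≈ 31.619)
N*(K - 58) = 664*(106 - 58)/21 = (664/21)*48 = 10624/7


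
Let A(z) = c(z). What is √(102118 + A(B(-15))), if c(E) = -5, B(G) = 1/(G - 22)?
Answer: √102113 ≈ 319.55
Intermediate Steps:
B(G) = 1/(-22 + G)
A(z) = -5
√(102118 + A(B(-15))) = √(102118 - 5) = √102113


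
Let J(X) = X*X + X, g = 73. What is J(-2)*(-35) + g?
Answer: 3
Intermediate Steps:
J(X) = X + X² (J(X) = X² + X = X + X²)
J(-2)*(-35) + g = -2*(1 - 2)*(-35) + 73 = -2*(-1)*(-35) + 73 = 2*(-35) + 73 = -70 + 73 = 3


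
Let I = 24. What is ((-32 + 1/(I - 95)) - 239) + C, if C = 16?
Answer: -18106/71 ≈ -255.01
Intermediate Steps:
((-32 + 1/(I - 95)) - 239) + C = ((-32 + 1/(24 - 95)) - 239) + 16 = ((-32 + 1/(-71)) - 239) + 16 = ((-32 - 1/71) - 239) + 16 = (-2273/71 - 239) + 16 = -19242/71 + 16 = -18106/71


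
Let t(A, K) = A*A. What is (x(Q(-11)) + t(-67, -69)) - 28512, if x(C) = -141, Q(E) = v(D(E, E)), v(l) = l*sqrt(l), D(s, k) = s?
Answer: -24164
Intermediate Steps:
v(l) = l**(3/2)
Q(E) = E**(3/2)
t(A, K) = A**2
(x(Q(-11)) + t(-67, -69)) - 28512 = (-141 + (-67)**2) - 28512 = (-141 + 4489) - 28512 = 4348 - 28512 = -24164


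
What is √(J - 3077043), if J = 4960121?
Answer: √1883078 ≈ 1372.3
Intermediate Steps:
√(J - 3077043) = √(4960121 - 3077043) = √1883078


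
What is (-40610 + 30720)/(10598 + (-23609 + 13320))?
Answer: -9890/309 ≈ -32.006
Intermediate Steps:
(-40610 + 30720)/(10598 + (-23609 + 13320)) = -9890/(10598 - 10289) = -9890/309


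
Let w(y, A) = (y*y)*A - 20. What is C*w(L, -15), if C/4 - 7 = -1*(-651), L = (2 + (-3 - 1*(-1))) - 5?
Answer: -1039640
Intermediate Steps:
L = -5 (L = (2 + (-3 + 1)) - 5 = (2 - 2) - 5 = 0 - 5 = -5)
w(y, A) = -20 + A*y² (w(y, A) = y²*A - 20 = A*y² - 20 = -20 + A*y²)
C = 2632 (C = 28 + 4*(-1*(-651)) = 28 + 4*651 = 28 + 2604 = 2632)
C*w(L, -15) = 2632*(-20 - 15*(-5)²) = 2632*(-20 - 15*25) = 2632*(-20 - 375) = 2632*(-395) = -1039640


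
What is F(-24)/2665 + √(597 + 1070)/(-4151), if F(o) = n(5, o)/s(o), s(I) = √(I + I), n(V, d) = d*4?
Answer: -√1667/4151 + 8*I*√3/2665 ≈ -0.0098359 + 0.0051994*I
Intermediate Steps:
n(V, d) = 4*d
s(I) = √2*√I (s(I) = √(2*I) = √2*√I)
F(o) = 2*√2*√o (F(o) = (4*o)/((√2*√o)) = (4*o)*(√2/(2*√o)) = 2*√2*√o)
F(-24)/2665 + √(597 + 1070)/(-4151) = (2*√2*√(-24))/2665 + √(597 + 1070)/(-4151) = (2*√2*(2*I*√6))*(1/2665) + √1667*(-1/4151) = (8*I*√3)*(1/2665) - √1667/4151 = 8*I*√3/2665 - √1667/4151 = -√1667/4151 + 8*I*√3/2665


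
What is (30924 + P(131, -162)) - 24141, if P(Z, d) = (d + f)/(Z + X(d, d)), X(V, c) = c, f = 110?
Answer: 210325/31 ≈ 6784.7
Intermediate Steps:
P(Z, d) = (110 + d)/(Z + d) (P(Z, d) = (d + 110)/(Z + d) = (110 + d)/(Z + d))
(30924 + P(131, -162)) - 24141 = (30924 + (110 - 162)/(131 - 162)) - 24141 = (30924 - 52/(-31)) - 24141 = (30924 - 1/31*(-52)) - 24141 = (30924 + 52/31) - 24141 = 958696/31 - 24141 = 210325/31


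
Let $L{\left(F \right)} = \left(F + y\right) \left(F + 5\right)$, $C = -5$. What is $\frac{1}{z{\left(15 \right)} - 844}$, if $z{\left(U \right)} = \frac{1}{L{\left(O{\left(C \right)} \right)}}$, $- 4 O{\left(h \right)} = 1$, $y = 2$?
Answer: $- \frac{133}{112236} \approx -0.001185$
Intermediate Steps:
$O{\left(h \right)} = - \frac{1}{4}$ ($O{\left(h \right)} = \left(- \frac{1}{4}\right) 1 = - \frac{1}{4}$)
$L{\left(F \right)} = \left(2 + F\right) \left(5 + F\right)$ ($L{\left(F \right)} = \left(F + 2\right) \left(F + 5\right) = \left(2 + F\right) \left(5 + F\right)$)
$z{\left(U \right)} = \frac{16}{133}$ ($z{\left(U \right)} = \frac{1}{10 + \left(- \frac{1}{4}\right)^{2} + 7 \left(- \frac{1}{4}\right)} = \frac{1}{10 + \frac{1}{16} - \frac{7}{4}} = \frac{1}{\frac{133}{16}} = \frac{16}{133}$)
$\frac{1}{z{\left(15 \right)} - 844} = \frac{1}{\frac{16}{133} - 844} = \frac{1}{- \frac{112236}{133}} = - \frac{133}{112236}$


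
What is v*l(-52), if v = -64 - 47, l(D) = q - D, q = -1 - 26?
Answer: -2775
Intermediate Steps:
q = -27
l(D) = -27 - D
v = -111
v*l(-52) = -111*(-27 - 1*(-52)) = -111*(-27 + 52) = -111*25 = -2775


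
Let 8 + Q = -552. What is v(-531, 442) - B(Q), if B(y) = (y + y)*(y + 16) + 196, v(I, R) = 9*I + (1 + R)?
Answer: -613812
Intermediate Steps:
Q = -560 (Q = -8 - 552 = -560)
v(I, R) = 1 + R + 9*I
B(y) = 196 + 2*y*(16 + y) (B(y) = (2*y)*(16 + y) + 196 = 2*y*(16 + y) + 196 = 196 + 2*y*(16 + y))
v(-531, 442) - B(Q) = (1 + 442 + 9*(-531)) - (196 + 2*(-560)**2 + 32*(-560)) = (1 + 442 - 4779) - (196 + 2*313600 - 17920) = -4336 - (196 + 627200 - 17920) = -4336 - 1*609476 = -4336 - 609476 = -613812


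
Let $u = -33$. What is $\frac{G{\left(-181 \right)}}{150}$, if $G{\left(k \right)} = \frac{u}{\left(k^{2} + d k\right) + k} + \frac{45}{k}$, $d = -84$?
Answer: $- \frac{361}{217200} \approx -0.0016621$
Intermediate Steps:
$G{\left(k \right)} = - \frac{33}{k^{2} - 83 k} + \frac{45}{k}$ ($G{\left(k \right)} = - \frac{33}{\left(k^{2} - 84 k\right) + k} + \frac{45}{k} = - \frac{33}{k^{2} - 83 k} + \frac{45}{k}$)
$\frac{G{\left(-181 \right)}}{150} = \frac{3 \frac{1}{-181} \frac{1}{-83 - 181} \left(-1256 + 15 \left(-181\right)\right)}{150} = 3 \left(- \frac{1}{181}\right) \frac{1}{-264} \left(-1256 - 2715\right) \frac{1}{150} = 3 \left(- \frac{1}{181}\right) \left(- \frac{1}{264}\right) \left(-3971\right) \frac{1}{150} = \left(- \frac{361}{1448}\right) \frac{1}{150} = - \frac{361}{217200}$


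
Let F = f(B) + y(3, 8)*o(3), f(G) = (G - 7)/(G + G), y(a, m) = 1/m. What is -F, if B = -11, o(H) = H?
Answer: -105/88 ≈ -1.1932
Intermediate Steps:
f(G) = (-7 + G)/(2*G) (f(G) = (-7 + G)/((2*G)) = (-7 + G)*(1/(2*G)) = (-7 + G)/(2*G))
F = 105/88 (F = (½)*(-7 - 11)/(-11) + 3/8 = (½)*(-1/11)*(-18) + (⅛)*3 = 9/11 + 3/8 = 105/88 ≈ 1.1932)
-F = -1*105/88 = -105/88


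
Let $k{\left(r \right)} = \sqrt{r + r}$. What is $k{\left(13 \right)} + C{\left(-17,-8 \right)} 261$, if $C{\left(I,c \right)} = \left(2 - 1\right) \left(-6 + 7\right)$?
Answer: $261 + \sqrt{26} \approx 266.1$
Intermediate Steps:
$C{\left(I,c \right)} = 1$ ($C{\left(I,c \right)} = 1 \cdot 1 = 1$)
$k{\left(r \right)} = \sqrt{2} \sqrt{r}$ ($k{\left(r \right)} = \sqrt{2 r} = \sqrt{2} \sqrt{r}$)
$k{\left(13 \right)} + C{\left(-17,-8 \right)} 261 = \sqrt{2} \sqrt{13} + 1 \cdot 261 = \sqrt{26} + 261 = 261 + \sqrt{26}$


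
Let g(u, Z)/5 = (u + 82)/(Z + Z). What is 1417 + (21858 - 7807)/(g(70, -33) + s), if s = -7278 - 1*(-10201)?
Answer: 136607626/96079 ≈ 1421.8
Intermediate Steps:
s = 2923 (s = -7278 + 10201 = 2923)
g(u, Z) = 5*(82 + u)/(2*Z) (g(u, Z) = 5*((u + 82)/(Z + Z)) = 5*((82 + u)/((2*Z))) = 5*((82 + u)*(1/(2*Z))) = 5*((82 + u)/(2*Z)) = 5*(82 + u)/(2*Z))
1417 + (21858 - 7807)/(g(70, -33) + s) = 1417 + (21858 - 7807)/((5/2)*(82 + 70)/(-33) + 2923) = 1417 + 14051/((5/2)*(-1/33)*152 + 2923) = 1417 + 14051/(-380/33 + 2923) = 1417 + 14051/(96079/33) = 1417 + 14051*(33/96079) = 1417 + 463683/96079 = 136607626/96079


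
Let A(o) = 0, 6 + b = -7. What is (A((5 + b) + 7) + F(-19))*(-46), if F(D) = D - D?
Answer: 0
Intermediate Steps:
b = -13 (b = -6 - 7 = -13)
F(D) = 0
(A((5 + b) + 7) + F(-19))*(-46) = (0 + 0)*(-46) = 0*(-46) = 0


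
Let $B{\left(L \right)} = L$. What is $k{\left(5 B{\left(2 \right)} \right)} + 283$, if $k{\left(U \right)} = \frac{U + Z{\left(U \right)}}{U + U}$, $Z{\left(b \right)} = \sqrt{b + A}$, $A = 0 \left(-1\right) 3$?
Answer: $\frac{567}{2} + \frac{\sqrt{10}}{20} \approx 283.66$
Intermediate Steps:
$A = 0$ ($A = 0 \cdot 3 = 0$)
$Z{\left(b \right)} = \sqrt{b}$ ($Z{\left(b \right)} = \sqrt{b + 0} = \sqrt{b}$)
$k{\left(U \right)} = \frac{U + \sqrt{U}}{2 U}$ ($k{\left(U \right)} = \frac{U + \sqrt{U}}{U + U} = \frac{U + \sqrt{U}}{2 U}$)
$k{\left(5 B{\left(2 \right)} \right)} + 283 = \frac{5 \cdot 2 + \sqrt{5 \cdot 2}}{2 \cdot 5 \cdot 2} + 283 = \frac{10 + \sqrt{10}}{2 \cdot 10} + 283 = \frac{1}{2} \cdot \frac{1}{10} \left(10 + \sqrt{10}\right) + 283 = \left(\frac{1}{2} + \frac{\sqrt{10}}{20}\right) + 283 = \frac{567}{2} + \frac{\sqrt{10}}{20}$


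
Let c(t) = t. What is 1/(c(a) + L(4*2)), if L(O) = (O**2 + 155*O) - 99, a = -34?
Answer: 1/1171 ≈ 0.00085397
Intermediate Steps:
L(O) = -99 + O**2 + 155*O
1/(c(a) + L(4*2)) = 1/(-34 + (-99 + (4*2)**2 + 155*(4*2))) = 1/(-34 + (-99 + 8**2 + 155*8)) = 1/(-34 + (-99 + 64 + 1240)) = 1/(-34 + 1205) = 1/1171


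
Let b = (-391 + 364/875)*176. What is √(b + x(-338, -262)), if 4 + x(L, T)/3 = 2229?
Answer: I*√38792365/25 ≈ 249.13*I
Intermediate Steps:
x(L, T) = 6675 (x(L, T) = -12 + 3*2229 = -12 + 6687 = 6675)
b = -8592848/125 (b = (-391 + 364*(1/875))*176 = (-391 + 52/125)*176 = -48823/125*176 = -8592848/125 ≈ -68743.)
√(b + x(-338, -262)) = √(-8592848/125 + 6675) = √(-7758473/125) = I*√38792365/25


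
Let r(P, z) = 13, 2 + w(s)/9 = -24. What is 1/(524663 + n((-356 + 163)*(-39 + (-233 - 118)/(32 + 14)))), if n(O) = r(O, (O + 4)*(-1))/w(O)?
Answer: 18/9443933 ≈ 1.9060e-6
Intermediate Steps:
w(s) = -234 (w(s) = -18 + 9*(-24) = -18 - 216 = -234)
n(O) = -1/18 (n(O) = 13/(-234) = 13*(-1/234) = -1/18)
1/(524663 + n((-356 + 163)*(-39 + (-233 - 118)/(32 + 14)))) = 1/(524663 - 1/18) = 1/(9443933/18) = 18/9443933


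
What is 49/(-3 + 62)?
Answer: 49/59 ≈ 0.83051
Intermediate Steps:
49/(-3 + 62) = 49/59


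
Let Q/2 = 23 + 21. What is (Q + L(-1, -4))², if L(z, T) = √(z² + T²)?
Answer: (88 + √17)² ≈ 8486.7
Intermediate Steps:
Q = 88 (Q = 2*(23 + 21) = 2*44 = 88)
L(z, T) = √(T² + z²)
(Q + L(-1, -4))² = (88 + √((-4)² + (-1)²))² = (88 + √(16 + 1))² = (88 + √17)²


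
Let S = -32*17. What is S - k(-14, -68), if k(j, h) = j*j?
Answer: -740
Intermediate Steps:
k(j, h) = j**2
S = -544
S - k(-14, -68) = -544 - 1*(-14)**2 = -544 - 1*196 = -544 - 196 = -740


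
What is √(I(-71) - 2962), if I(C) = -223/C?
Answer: I*√14915609/71 ≈ 54.395*I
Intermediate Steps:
√(I(-71) - 2962) = √(-223/(-71) - 2962) = √(-223*(-1/71) - 2962) = √(223/71 - 2962) = √(-210079/71) = I*√14915609/71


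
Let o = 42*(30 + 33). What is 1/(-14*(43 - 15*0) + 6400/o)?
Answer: -1323/793246 ≈ -0.0016678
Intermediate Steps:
o = 2646 (o = 42*63 = 2646)
1/(-14*(43 - 15*0) + 6400/o) = 1/(-14*(43 - 15*0) + 6400/2646) = 1/(-14*(43 + 0) + 6400*(1/2646)) = 1/(-14*43 + 3200/1323) = 1/(-602 + 3200/1323) = 1/(-793246/1323) = -1323/793246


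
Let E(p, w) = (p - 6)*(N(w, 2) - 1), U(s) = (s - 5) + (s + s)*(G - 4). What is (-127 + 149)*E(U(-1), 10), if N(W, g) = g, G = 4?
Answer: -264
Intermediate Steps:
U(s) = -5 + s (U(s) = (s - 5) + (s + s)*(4 - 4) = (-5 + s) + (2*s)*0 = (-5 + s) + 0 = -5 + s)
E(p, w) = -6 + p (E(p, w) = (p - 6)*(2 - 1) = (-6 + p)*1 = -6 + p)
(-127 + 149)*E(U(-1), 10) = (-127 + 149)*(-6 + (-5 - 1)) = 22*(-6 - 6) = 22*(-12) = -264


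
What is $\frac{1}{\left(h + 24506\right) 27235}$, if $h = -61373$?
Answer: $- \frac{1}{1004072745} \approx -9.9594 \cdot 10^{-10}$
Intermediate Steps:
$\frac{1}{\left(h + 24506\right) 27235} = \frac{1}{\left(-61373 + 24506\right) 27235} = \frac{1}{-36867} \cdot \frac{1}{27235} = \left(- \frac{1}{36867}\right) \frac{1}{27235} = - \frac{1}{1004072745}$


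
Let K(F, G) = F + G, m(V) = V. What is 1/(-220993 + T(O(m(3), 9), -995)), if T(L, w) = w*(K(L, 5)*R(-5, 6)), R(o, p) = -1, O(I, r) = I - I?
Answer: -1/216018 ≈ -4.6292e-6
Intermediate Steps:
O(I, r) = 0
T(L, w) = w*(-5 - L) (T(L, w) = w*((L + 5)*(-1)) = w*((5 + L)*(-1)) = w*(-5 - L))
1/(-220993 + T(O(m(3), 9), -995)) = 1/(-220993 - 1*(-995)*(5 + 0)) = 1/(-220993 - 1*(-995)*5) = 1/(-220993 + 4975) = 1/(-216018) = -1/216018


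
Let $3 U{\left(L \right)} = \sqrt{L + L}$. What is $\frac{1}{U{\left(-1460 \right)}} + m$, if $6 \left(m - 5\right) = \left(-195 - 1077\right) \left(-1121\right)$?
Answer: $237657 - \frac{3 i \sqrt{730}}{1460} \approx 2.3766 \cdot 10^{5} - 0.055517 i$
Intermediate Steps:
$m = 237657$ ($m = 5 + \frac{\left(-195 - 1077\right) \left(-1121\right)}{6} = 5 + \frac{\left(-1272\right) \left(-1121\right)}{6} = 5 + \frac{1}{6} \cdot 1425912 = 5 + 237652 = 237657$)
$U{\left(L \right)} = \frac{\sqrt{2} \sqrt{L}}{3}$ ($U{\left(L \right)} = \frac{\sqrt{L + L}}{3} = \frac{\sqrt{2 L}}{3} = \frac{\sqrt{2} \sqrt{L}}{3}$)
$\frac{1}{U{\left(-1460 \right)}} + m = \frac{1}{\frac{1}{3} \sqrt{2} \sqrt{-1460}} + 237657 = \frac{1}{\frac{1}{3} \sqrt{2} \cdot 2 i \sqrt{365}} + 237657 = \frac{1}{\frac{2}{3} i \sqrt{730}} + 237657 = - \frac{3 i \sqrt{730}}{1460} + 237657 = 237657 - \frac{3 i \sqrt{730}}{1460}$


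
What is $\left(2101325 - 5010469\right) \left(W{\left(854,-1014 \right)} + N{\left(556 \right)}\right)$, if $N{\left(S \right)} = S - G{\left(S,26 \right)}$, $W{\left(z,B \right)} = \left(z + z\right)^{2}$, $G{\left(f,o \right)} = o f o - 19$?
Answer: $-7394994592552$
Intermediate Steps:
$G{\left(f,o \right)} = -19 + f o^{2}$ ($G{\left(f,o \right)} = f o o - 19 = f o^{2} - 19 = -19 + f o^{2}$)
$W{\left(z,B \right)} = 4 z^{2}$ ($W{\left(z,B \right)} = \left(2 z\right)^{2} = 4 z^{2}$)
$N{\left(S \right)} = 19 - 675 S$ ($N{\left(S \right)} = S - \left(-19 + S 26^{2}\right) = S - \left(-19 + S 676\right) = S - \left(-19 + 676 S\right) = 19 - 675 S$)
$\left(2101325 - 5010469\right) \left(W{\left(854,-1014 \right)} + N{\left(556 \right)}\right) = \left(2101325 - 5010469\right) \left(4 \cdot 854^{2} + \left(19 - 375300\right)\right) = - 2909144 \left(4 \cdot 729316 + \left(19 - 375300\right)\right) = - 2909144 \left(2917264 - 375281\right) = \left(-2909144\right) 2541983 = -7394994592552$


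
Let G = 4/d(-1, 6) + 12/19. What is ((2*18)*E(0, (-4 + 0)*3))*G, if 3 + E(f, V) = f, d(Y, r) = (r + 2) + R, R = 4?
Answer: -1980/19 ≈ -104.21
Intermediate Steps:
d(Y, r) = 6 + r (d(Y, r) = (r + 2) + 4 = (2 + r) + 4 = 6 + r)
E(f, V) = -3 + f
G = 55/57 (G = 4/(6 + 6) + 12/19 = 4/12 + 12*(1/19) = 4*(1/12) + 12/19 = ⅓ + 12/19 = 55/57 ≈ 0.96491)
((2*18)*E(0, (-4 + 0)*3))*G = ((2*18)*(-3 + 0))*(55/57) = (36*(-3))*(55/57) = -108*55/57 = -1980/19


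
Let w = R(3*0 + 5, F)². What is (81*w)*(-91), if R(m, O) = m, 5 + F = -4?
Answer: -184275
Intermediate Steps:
F = -9 (F = -5 - 4 = -9)
w = 25 (w = (3*0 + 5)² = (0 + 5)² = 5² = 25)
(81*w)*(-91) = (81*25)*(-91) = 2025*(-91) = -184275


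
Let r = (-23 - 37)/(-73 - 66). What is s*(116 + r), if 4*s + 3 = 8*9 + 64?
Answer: 538118/139 ≈ 3871.4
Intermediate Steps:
r = 60/139 (r = -60/(-139) = -60*(-1/139) = 60/139 ≈ 0.43165)
s = 133/4 (s = -3/4 + (8*9 + 64)/4 = -3/4 + (72 + 64)/4 = -3/4 + (1/4)*136 = -3/4 + 34 = 133/4 ≈ 33.250)
s*(116 + r) = 133*(116 + 60/139)/4 = (133/4)*(16184/139) = 538118/139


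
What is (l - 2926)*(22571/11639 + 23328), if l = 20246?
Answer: 4703023663160/11639 ≈ 4.0407e+8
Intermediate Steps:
(l - 2926)*(22571/11639 + 23328) = (20246 - 2926)*(22571/11639 + 23328) = 17320*(22571*(1/11639) + 23328) = 17320*(22571/11639 + 23328) = 17320*(271537163/11639) = 4703023663160/11639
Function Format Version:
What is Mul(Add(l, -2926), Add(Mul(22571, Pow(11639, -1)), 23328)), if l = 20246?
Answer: Rational(4703023663160, 11639) ≈ 4.0407e+8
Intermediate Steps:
Mul(Add(l, -2926), Add(Mul(22571, Pow(11639, -1)), 23328)) = Mul(Add(20246, -2926), Add(Mul(22571, Pow(11639, -1)), 23328)) = Mul(17320, Add(Mul(22571, Rational(1, 11639)), 23328)) = Mul(17320, Add(Rational(22571, 11639), 23328)) = Mul(17320, Rational(271537163, 11639)) = Rational(4703023663160, 11639)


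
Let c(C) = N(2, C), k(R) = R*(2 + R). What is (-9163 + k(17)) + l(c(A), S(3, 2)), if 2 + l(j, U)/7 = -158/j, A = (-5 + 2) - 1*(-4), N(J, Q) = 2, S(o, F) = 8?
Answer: -9407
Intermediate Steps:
A = 1 (A = -3 + 4 = 1)
c(C) = 2
l(j, U) = -14 - 1106/j (l(j, U) = -14 + 7*(-158/j) = -14 - 1106/j)
(-9163 + k(17)) + l(c(A), S(3, 2)) = (-9163 + 17*(2 + 17)) + (-14 - 1106/2) = (-9163 + 17*19) + (-14 - 1106*1/2) = (-9163 + 323) + (-14 - 553) = -8840 - 567 = -9407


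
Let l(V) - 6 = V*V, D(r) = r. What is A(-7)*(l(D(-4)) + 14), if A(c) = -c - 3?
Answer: 144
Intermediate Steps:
A(c) = -3 - c
l(V) = 6 + V² (l(V) = 6 + V*V = 6 + V²)
A(-7)*(l(D(-4)) + 14) = (-3 - 1*(-7))*((6 + (-4)²) + 14) = (-3 + 7)*((6 + 16) + 14) = 4*(22 + 14) = 4*36 = 144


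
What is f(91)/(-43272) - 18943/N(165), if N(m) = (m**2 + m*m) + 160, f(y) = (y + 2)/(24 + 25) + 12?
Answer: -6700427119/19298518680 ≈ -0.34720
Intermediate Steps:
f(y) = 590/49 + y/49 (f(y) = (2 + y)/49 + 12 = (2 + y)*(1/49) + 12 = (2/49 + y/49) + 12 = 590/49 + y/49)
N(m) = 160 + 2*m**2 (N(m) = (m**2 + m**2) + 160 = 2*m**2 + 160 = 160 + 2*m**2)
f(91)/(-43272) - 18943/N(165) = (590/49 + (1/49)*91)/(-43272) - 18943/(160 + 2*165**2) = (590/49 + 13/7)*(-1/43272) - 18943/(160 + 2*27225) = (681/49)*(-1/43272) - 18943/(160 + 54450) = -227/706776 - 18943/54610 = -6700427119/19298518680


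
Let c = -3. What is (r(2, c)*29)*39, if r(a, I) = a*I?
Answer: -6786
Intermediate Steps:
r(a, I) = I*a
(r(2, c)*29)*39 = (-3*2*29)*39 = -6*29*39 = -174*39 = -6786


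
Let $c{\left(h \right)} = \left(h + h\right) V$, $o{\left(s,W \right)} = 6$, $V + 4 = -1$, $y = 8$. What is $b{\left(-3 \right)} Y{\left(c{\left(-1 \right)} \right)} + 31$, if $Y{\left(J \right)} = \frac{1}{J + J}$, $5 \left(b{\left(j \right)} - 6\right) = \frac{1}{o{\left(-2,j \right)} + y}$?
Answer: $\frac{43821}{1400} \approx 31.301$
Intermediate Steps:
$V = -5$ ($V = -4 - 1 = -5$)
$b{\left(j \right)} = \frac{421}{70}$ ($b{\left(j \right)} = 6 + \frac{1}{5 \left(6 + 8\right)} = 6 + \frac{1}{5 \cdot 14} = 6 + \frac{1}{5} \cdot \frac{1}{14} = 6 + \frac{1}{70} = \frac{421}{70}$)
$c{\left(h \right)} = - 10 h$ ($c{\left(h \right)} = \left(h + h\right) \left(-5\right) = 2 h \left(-5\right) = - 10 h$)
$Y{\left(J \right)} = \frac{1}{2 J}$
$b{\left(-3 \right)} Y{\left(c{\left(-1 \right)} \right)} + 31 = \frac{421 \frac{1}{2 \left(\left(-10\right) \left(-1\right)\right)}}{70} + 31 = \frac{421 \frac{1}{2 \cdot 10}}{70} + 31 = \frac{421 \cdot \frac{1}{2} \cdot \frac{1}{10}}{70} + 31 = \frac{421}{70} \cdot \frac{1}{20} + 31 = \frac{421}{1400} + 31 = \frac{43821}{1400}$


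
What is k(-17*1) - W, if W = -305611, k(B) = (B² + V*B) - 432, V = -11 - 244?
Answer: 309803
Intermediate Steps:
V = -255
k(B) = -432 + B² - 255*B (k(B) = (B² - 255*B) - 432 = -432 + B² - 255*B)
k(-17*1) - W = (-432 + (-17*1)² - (-4335)) - 1*(-305611) = (-432 + (-17)² - 255*(-17)) + 305611 = (-432 + 289 + 4335) + 305611 = 4192 + 305611 = 309803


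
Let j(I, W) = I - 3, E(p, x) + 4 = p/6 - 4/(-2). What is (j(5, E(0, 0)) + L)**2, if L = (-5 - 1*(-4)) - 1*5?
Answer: 16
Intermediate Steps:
E(p, x) = -2 + p/6 (E(p, x) = -4 + (p/6 - 4/(-2)) = -4 + (p*(1/6) - 4*(-1/2)) = -4 + (p/6 + 2) = -4 + (2 + p/6) = -2 + p/6)
j(I, W) = -3 + I
L = -6 (L = (-5 + 4) - 5 = -1 - 5 = -6)
(j(5, E(0, 0)) + L)**2 = ((-3 + 5) - 6)**2 = (2 - 6)**2 = (-4)**2 = 16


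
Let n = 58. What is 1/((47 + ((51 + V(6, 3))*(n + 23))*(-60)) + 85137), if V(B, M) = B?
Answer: -1/191836 ≈ -5.2128e-6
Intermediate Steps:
1/((47 + ((51 + V(6, 3))*(n + 23))*(-60)) + 85137) = 1/((47 + ((51 + 6)*(58 + 23))*(-60)) + 85137) = 1/((47 + (57*81)*(-60)) + 85137) = 1/((47 + 4617*(-60)) + 85137) = 1/((47 - 277020) + 85137) = 1/(-276973 + 85137) = 1/(-191836) = -1/191836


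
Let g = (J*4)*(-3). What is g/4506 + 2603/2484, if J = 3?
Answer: 1939949/1865484 ≈ 1.0399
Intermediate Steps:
g = -36 (g = (3*4)*(-3) = 12*(-3) = -36)
g/4506 + 2603/2484 = -36/4506 + 2603/2484 = -36*1/4506 + 2603*(1/2484) = -6/751 + 2603/2484 = 1939949/1865484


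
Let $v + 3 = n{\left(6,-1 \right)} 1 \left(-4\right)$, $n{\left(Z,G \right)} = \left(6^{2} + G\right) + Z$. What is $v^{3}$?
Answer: $-4657463$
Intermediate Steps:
$n{\left(Z,G \right)} = 36 + G + Z$ ($n{\left(Z,G \right)} = \left(36 + G\right) + Z = 36 + G + Z$)
$v = -167$ ($v = -3 + \left(36 - 1 + 6\right) 1 \left(-4\right) = -3 + 41 \cdot 1 \left(-4\right) = -3 + 41 \left(-4\right) = -3 - 164 = -167$)
$v^{3} = \left(-167\right)^{3} = -4657463$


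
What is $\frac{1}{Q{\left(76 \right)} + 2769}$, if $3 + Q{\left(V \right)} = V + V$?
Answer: $\frac{1}{2918} \approx 0.0003427$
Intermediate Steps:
$Q{\left(V \right)} = -3 + 2 V$ ($Q{\left(V \right)} = -3 + \left(V + V\right) = -3 + 2 V$)
$\frac{1}{Q{\left(76 \right)} + 2769} = \frac{1}{\left(-3 + 2 \cdot 76\right) + 2769} = \frac{1}{\left(-3 + 152\right) + 2769} = \frac{1}{149 + 2769} = \frac{1}{2918}$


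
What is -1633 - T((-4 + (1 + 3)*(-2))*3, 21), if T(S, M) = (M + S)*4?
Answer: -1573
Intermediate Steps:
T(S, M) = 4*M + 4*S
-1633 - T((-4 + (1 + 3)*(-2))*3, 21) = -1633 - (4*21 + 4*((-4 + (1 + 3)*(-2))*3)) = -1633 - (84 + 4*((-4 + 4*(-2))*3)) = -1633 - (84 + 4*((-4 - 8)*3)) = -1633 - (84 + 4*(-12*3)) = -1633 - (84 + 4*(-36)) = -1633 - (84 - 144) = -1633 - 1*(-60) = -1633 + 60 = -1573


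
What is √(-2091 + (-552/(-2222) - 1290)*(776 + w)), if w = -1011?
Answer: √371531386479/1111 ≈ 548.63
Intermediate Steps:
√(-2091 + (-552/(-2222) - 1290)*(776 + w)) = √(-2091 + (-552/(-2222) - 1290)*(776 - 1011)) = √(-2091 + (-552*(-1/2222) - 1290)*(-235)) = √(-2091 + (276/1111 - 1290)*(-235)) = √(-2091 - 1432914/1111*(-235)) = √(-2091 + 336734790/1111) = √(334411689/1111) = √371531386479/1111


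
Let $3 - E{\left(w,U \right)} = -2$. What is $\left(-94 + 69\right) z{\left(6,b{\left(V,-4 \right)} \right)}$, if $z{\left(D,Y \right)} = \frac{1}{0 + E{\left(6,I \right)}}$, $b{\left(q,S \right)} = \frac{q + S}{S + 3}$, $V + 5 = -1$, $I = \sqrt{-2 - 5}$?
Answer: $-5$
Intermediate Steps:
$I = i \sqrt{7}$ ($I = \sqrt{-7} = i \sqrt{7} \approx 2.6458 i$)
$V = -6$ ($V = -5 - 1 = -6$)
$b{\left(q,S \right)} = \frac{S + q}{3 + S}$
$E{\left(w,U \right)} = 5$ ($E{\left(w,U \right)} = 3 - -2 = 3 + 2 = 5$)
$z{\left(D,Y \right)} = \frac{1}{5}$ ($z{\left(D,Y \right)} = \frac{1}{0 + 5} = \frac{1}{5}$)
$\left(-94 + 69\right) z{\left(6,b{\left(V,-4 \right)} \right)} = \left(-94 + 69\right) \frac{1}{5} = \left(-25\right) \frac{1}{5} = -5$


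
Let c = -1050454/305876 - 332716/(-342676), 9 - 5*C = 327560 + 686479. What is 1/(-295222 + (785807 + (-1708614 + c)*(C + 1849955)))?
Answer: -13102045522/36873681654766679334511 ≈ -3.5532e-13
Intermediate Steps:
C = -202806 (C = 9/5 - (327560 + 686479)/5 = 9/5 - ⅕*1014039 = 9/5 - 1014039/5 = -202806)
c = -32274441961/13102045522 (c = -1050454*1/305876 - 332716*(-1/342676) = -525227/152938 + 83179/85669 = -32274441961/13102045522 ≈ -2.4633)
1/(-295222 + (785807 + (-1708614 + c)*(C + 1849955))) = 1/(-295222 + (785807 + (-1708614 - 32274441961/13102045522)*(-202806 + 1849955))) = 1/(-295222 + (785807 - 22386370681968469/13102045522*1647149)) = 1/(-295222 + (785807 - 36873688082433681744881/13102045522)) = 1/(-295222 - 36873677786754596238627/13102045522) = 1/(-36873681654766679334511/13102045522) = -13102045522/36873681654766679334511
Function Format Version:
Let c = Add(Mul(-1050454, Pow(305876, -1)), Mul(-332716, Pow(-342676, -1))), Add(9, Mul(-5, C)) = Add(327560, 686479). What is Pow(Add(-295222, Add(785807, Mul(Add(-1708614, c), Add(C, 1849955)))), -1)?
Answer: Rational(-13102045522, 36873681654766679334511) ≈ -3.5532e-13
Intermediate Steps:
C = -202806 (C = Add(Rational(9, 5), Mul(Rational(-1, 5), Add(327560, 686479))) = Add(Rational(9, 5), Mul(Rational(-1, 5), 1014039)) = Add(Rational(9, 5), Rational(-1014039, 5)) = -202806)
c = Rational(-32274441961, 13102045522) (c = Add(Mul(-1050454, Rational(1, 305876)), Mul(-332716, Rational(-1, 342676))) = Add(Rational(-525227, 152938), Rational(83179, 85669)) = Rational(-32274441961, 13102045522) ≈ -2.4633)
Pow(Add(-295222, Add(785807, Mul(Add(-1708614, c), Add(C, 1849955)))), -1) = Pow(Add(-295222, Add(785807, Mul(Add(-1708614, Rational(-32274441961, 13102045522)), Add(-202806, 1849955)))), -1) = Pow(Add(-295222, Add(785807, Mul(Rational(-22386370681968469, 13102045522), 1647149))), -1) = Pow(Add(-295222, Add(785807, Rational(-36873688082433681744881, 13102045522))), -1) = Pow(Add(-295222, Rational(-36873677786754596238627, 13102045522)), -1) = Pow(Rational(-36873681654766679334511, 13102045522), -1) = Rational(-13102045522, 36873681654766679334511)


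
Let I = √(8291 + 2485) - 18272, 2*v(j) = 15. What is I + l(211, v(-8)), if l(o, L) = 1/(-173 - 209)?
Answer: -6979905/382 + 2*√2694 ≈ -18168.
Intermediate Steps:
v(j) = 15/2 (v(j) = (½)*15 = 15/2)
l(o, L) = -1/382 (l(o, L) = 1/(-382) = -1/382)
I = -18272 + 2*√2694 (I = √10776 - 18272 = 2*√2694 - 18272 = -18272 + 2*√2694 ≈ -18168.)
I + l(211, v(-8)) = (-18272 + 2*√2694) - 1/382 = -6979905/382 + 2*√2694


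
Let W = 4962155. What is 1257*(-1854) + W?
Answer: 2631677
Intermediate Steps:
1257*(-1854) + W = 1257*(-1854) + 4962155 = -2330478 + 4962155 = 2631677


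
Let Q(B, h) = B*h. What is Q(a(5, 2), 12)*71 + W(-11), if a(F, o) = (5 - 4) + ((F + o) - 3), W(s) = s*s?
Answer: 4381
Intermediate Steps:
W(s) = s**2
a(F, o) = -2 + F + o (a(F, o) = 1 + (-3 + F + o) = -2 + F + o)
Q(a(5, 2), 12)*71 + W(-11) = ((-2 + 5 + 2)*12)*71 + (-11)**2 = (5*12)*71 + 121 = 60*71 + 121 = 4260 + 121 = 4381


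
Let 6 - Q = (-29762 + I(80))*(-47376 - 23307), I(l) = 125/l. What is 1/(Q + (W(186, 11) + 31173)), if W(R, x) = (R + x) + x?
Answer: -16/33656409869 ≈ -4.7539e-10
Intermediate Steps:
W(R, x) = R + 2*x
Q = -33656911965/16 (Q = 6 - (-29762 + 125/80)*(-47376 - 23307) = 6 - (-29762 + 125*(1/80))*(-70683) = 6 - (-29762 + 25/16)*(-70683) = 6 - (-476167)*(-70683)/16 = 6 - 1*33656912061/16 = 6 - 33656912061/16 = -33656911965/16 ≈ -2.1036e+9)
1/(Q + (W(186, 11) + 31173)) = 1/(-33656911965/16 + ((186 + 2*11) + 31173)) = 1/(-33656911965/16 + ((186 + 22) + 31173)) = 1/(-33656911965/16 + (208 + 31173)) = 1/(-33656911965/16 + 31381) = 1/(-33656409869/16) = -16/33656409869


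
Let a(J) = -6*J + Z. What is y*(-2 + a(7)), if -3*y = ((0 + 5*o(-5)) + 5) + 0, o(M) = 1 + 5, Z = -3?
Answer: 1645/3 ≈ 548.33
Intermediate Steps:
o(M) = 6
a(J) = -3 - 6*J (a(J) = -6*J - 3 = -3 - 6*J)
y = -35/3 (y = -(((0 + 5*6) + 5) + 0)/3 = -(((0 + 30) + 5) + 0)/3 = -((30 + 5) + 0)/3 = -(35 + 0)/3 = -1/3*35 = -35/3 ≈ -11.667)
y*(-2 + a(7)) = -35*(-2 + (-3 - 6*7))/3 = -35*(-2 + (-3 - 42))/3 = -35*(-2 - 45)/3 = -35/3*(-47) = 1645/3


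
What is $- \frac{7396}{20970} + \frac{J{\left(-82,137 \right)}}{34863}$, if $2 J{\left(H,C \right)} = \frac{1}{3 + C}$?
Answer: $- \frac{2406568949}{6823386360} \approx -0.35269$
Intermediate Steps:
$J{\left(H,C \right)} = \frac{1}{2 \left(3 + C\right)}$
$- \frac{7396}{20970} + \frac{J{\left(-82,137 \right)}}{34863} = - \frac{7396}{20970} + \frac{\frac{1}{2} \frac{1}{3 + 137}}{34863} = \left(-7396\right) \frac{1}{20970} + \frac{1}{2 \cdot 140} \cdot \frac{1}{34863} = - \frac{3698}{10485} + \frac{1}{2} \cdot \frac{1}{140} \cdot \frac{1}{34863} = - \frac{3698}{10485} + \frac{1}{280} \cdot \frac{1}{34863} = - \frac{3698}{10485} + \frac{1}{9761640} = - \frac{2406568949}{6823386360}$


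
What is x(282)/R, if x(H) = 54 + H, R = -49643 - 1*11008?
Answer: -112/20217 ≈ -0.0055399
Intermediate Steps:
R = -60651 (R = -49643 - 11008 = -60651)
x(282)/R = (54 + 282)/(-60651) = 336*(-1/60651) = -112/20217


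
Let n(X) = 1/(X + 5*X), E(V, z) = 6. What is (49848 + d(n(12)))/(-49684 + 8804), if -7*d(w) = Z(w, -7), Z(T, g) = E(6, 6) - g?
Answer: -348923/286160 ≈ -1.2193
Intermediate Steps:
n(X) = 1/(6*X)
Z(T, g) = 6 - g
d(w) = -13/7 (d(w) = -(6 - 1*(-7))/7 = -(6 + 7)/7 = -⅐*13 = -13/7)
(49848 + d(n(12)))/(-49684 + 8804) = (49848 - 13/7)/(-49684 + 8804) = (348923/7)/(-40880) = (348923/7)*(-1/40880) = -348923/286160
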